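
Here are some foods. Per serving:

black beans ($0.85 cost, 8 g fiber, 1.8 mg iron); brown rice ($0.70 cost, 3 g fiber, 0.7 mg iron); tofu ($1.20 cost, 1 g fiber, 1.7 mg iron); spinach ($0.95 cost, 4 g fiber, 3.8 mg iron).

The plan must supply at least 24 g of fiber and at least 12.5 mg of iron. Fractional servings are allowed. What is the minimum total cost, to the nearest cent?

$3.84

This is a tiny linear program; its minimum lies at a vertex of the feasible set. List the vertices and price them.
black beans only: max(24/8, 12.5/1.8) = 6.944 servings → $5.90.
brown rice only: max(24/3, 12.5/0.7) = 17.86 servings → $12.50.
tofu only: max(24/1, 12.5/1.7) = 24 servings → $28.80.
spinach only: max(24/4, 12.5/3.8) = 6 servings → $5.70.
black beans + brown rice with both targets exact would need a negative amount; discard.
black beans + tofu with both tight: 2.398 servings and 4.814 servings → $7.81.
black beans + spinach with both tight: 1.776 servings and 2.448 servings → $3.84.
brown rice + tofu with both tight: 6.432 servings and 4.705 servings → $10.15.
brown rice + spinach with both tight: 4.791 servings and 2.407 servings → $5.64.
tofu + spinach with both targets exact would need a negative amount; discard.
So the least-cost plan costs $3.84.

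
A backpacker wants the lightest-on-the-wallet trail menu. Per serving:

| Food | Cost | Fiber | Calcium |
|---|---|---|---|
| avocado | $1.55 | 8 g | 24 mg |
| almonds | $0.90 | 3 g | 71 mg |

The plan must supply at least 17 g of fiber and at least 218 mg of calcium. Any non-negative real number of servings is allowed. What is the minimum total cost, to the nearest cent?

$4.15

With two linear requirements the optimum uses one or two foods; enumerate the corners.
avocado only: max(17/8, 218/24) = 9.083 servings → $14.08.
almonds only: max(17/3, 218/71) = 5.667 servings → $5.10.
avocado + almonds with both tight: 1.115 servings and 2.694 servings → $4.15.
So the least-cost plan costs $4.15.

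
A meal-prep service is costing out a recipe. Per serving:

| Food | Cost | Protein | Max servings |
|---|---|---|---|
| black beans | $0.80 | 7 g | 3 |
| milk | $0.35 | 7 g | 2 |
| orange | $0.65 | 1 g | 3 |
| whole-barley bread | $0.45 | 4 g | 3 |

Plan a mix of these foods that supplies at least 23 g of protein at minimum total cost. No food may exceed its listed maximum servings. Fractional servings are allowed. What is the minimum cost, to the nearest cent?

$1.71

Cost per g of protein: milk $0.0500, whole-barley bread $0.1125, black beans $0.1143, orange $0.6500.
Take 2 servings of milk: +14.0 g protein for $0.70 (total $0.70, still need 9.0 g).
Take 2.25 servings of whole-barley bread: +9.0 g protein for $1.01 (total $1.71, still need 0.0 g).
Greedy by cheapest-per-g is optimal for a single linear constraint, so the minimum cost is $1.71.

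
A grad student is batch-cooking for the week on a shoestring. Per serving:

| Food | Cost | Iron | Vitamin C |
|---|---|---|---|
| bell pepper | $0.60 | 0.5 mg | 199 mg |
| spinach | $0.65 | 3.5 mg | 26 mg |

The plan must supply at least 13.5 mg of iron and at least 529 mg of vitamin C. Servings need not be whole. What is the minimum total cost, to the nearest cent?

$3.62

bell pepper only: max(13.5/0.5, 529/199) = 27 servings → $16.20.
spinach only: max(13.5/3.5, 529/26) = 20.35 servings → $13.22.
bell pepper + spinach with both tight: 2.195 servings and 3.544 servings → $3.62.
The minimum over all feasible corners is $3.62.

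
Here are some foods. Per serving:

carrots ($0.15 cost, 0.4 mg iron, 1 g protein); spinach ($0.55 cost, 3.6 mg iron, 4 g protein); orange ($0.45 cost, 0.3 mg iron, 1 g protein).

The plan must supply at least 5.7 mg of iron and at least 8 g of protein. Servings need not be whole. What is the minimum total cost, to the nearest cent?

$1.10

At the optimum either one food covers both requirements or two foods hit both targets exactly; no other combination can be cheaper.
carrots only: max(5.7/0.4, 8/1) = 14.25 servings → $2.14.
spinach only: max(5.7/3.6, 8/4) = 2 servings → $1.10.
orange only: max(5.7/0.3, 8/1) = 19 servings → $8.55.
carrots + spinach with both tight: 3 servings and 1.25 servings → $1.14.
carrots + orange: the both-tight solution has a negative serving — not a feasible corner.
spinach + orange with both tight: 1.375 servings and 2.5 servings → $1.88.
So the least-cost plan costs $1.10.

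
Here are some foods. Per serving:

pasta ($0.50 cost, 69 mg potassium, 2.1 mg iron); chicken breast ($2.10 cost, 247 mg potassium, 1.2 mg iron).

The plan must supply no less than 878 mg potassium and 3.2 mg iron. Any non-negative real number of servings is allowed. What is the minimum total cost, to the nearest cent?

With two linear requirements the optimum uses one or two foods; enumerate the corners.
pasta only: max(878/69, 3.2/2.1) = 12.72 servings → $6.36.
chicken breast only: max(878/247, 3.2/1.2) = 3.555 servings → $7.46.
pasta + chicken breast with both targets exact would need a negative amount; discard.
The minimum over all feasible corners is $6.36.

$6.36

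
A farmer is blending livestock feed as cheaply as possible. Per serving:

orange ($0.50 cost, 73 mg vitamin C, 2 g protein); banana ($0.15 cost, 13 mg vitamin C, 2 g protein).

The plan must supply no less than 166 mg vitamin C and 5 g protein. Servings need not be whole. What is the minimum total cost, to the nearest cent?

$1.15

For a min-cost LP with two ≥-constraints, a basic feasible solution has at most two positive variables.
orange only: max(166/73, 5/2) = 2.5 servings → $1.25.
banana only: max(166/13, 5/2) = 12.77 servings → $1.92.
orange + banana with both tight: 2.225 servings and 0.275 servings → $1.15.
So the least-cost plan costs $1.15.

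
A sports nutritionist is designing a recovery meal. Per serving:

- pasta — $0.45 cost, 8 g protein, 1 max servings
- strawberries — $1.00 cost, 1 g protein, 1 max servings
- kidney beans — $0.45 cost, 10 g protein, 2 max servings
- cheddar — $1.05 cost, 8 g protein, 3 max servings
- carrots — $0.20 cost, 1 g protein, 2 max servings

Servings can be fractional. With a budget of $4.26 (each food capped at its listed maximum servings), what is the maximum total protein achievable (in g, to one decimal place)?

Protein per dollar: kidney beans 22.22, pasta 17.78, cheddar 7.619, carrots 5, strawberries 1.
Take 2 servings of kidney beans: spends $0.90, +20.0 g protein (running total 20.0 g).
Take 1 serving of pasta: spends $0.45, +8.0 g protein (running total 28.0 g).
Take 2.771 servings of cheddar: spends $2.91, +22.2 g protein (running total 50.2 g).
Greedy by best ratio exhausts the cost allowance optimally: 50.2 g.

50.2 g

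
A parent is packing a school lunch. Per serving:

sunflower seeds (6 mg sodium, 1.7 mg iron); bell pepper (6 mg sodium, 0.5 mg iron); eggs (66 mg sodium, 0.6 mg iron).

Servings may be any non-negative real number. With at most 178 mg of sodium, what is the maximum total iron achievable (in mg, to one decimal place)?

50.4 mg

Iron per mg sodium: sunflower seeds 0.2833, bell pepper 0.08333, eggs 0.009091.
With no serving limits, spend the whole sodium allowance on sunflower seeds: 178 mg / 6 mg × 1.7 mg = 50.4 mg.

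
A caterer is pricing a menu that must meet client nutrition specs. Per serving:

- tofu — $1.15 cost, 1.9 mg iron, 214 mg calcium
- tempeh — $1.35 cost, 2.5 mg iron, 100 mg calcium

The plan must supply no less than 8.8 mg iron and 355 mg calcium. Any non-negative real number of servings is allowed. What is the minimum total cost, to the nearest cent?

Minimising a linear cost over {iron ≥ 8.8, calcium ≥ 355, servings ≥ 0} — the optimum is at a vertex, using one or two foods.
tofu only: max(8.8/1.9, 355/214) = 4.632 servings → $5.33.
tempeh only: max(8.8/2.5, 355/100) = 3.55 servings → $4.79.
tofu + tempeh with both tight: 0.02174 servings and 3.503 servings → $4.75.
The minimum over all feasible corners is $4.75.

$4.75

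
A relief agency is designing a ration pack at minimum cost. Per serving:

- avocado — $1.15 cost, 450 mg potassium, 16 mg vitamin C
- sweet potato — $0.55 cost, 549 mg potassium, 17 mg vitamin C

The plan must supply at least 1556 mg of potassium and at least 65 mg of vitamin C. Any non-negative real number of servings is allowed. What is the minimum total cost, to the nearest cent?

This is a tiny linear program; its minimum lies at a vertex of the feasible set. List the vertices and price them.
avocado only: max(1556/450, 65/16) = 4.062 servings → $4.67.
sweet potato only: max(1556/549, 65/17) = 3.824 servings → $2.10.
avocado + sweet potato: the both-tight solution has a negative serving — not a feasible corner.
Cheapest feasible corner: $2.10.

$2.10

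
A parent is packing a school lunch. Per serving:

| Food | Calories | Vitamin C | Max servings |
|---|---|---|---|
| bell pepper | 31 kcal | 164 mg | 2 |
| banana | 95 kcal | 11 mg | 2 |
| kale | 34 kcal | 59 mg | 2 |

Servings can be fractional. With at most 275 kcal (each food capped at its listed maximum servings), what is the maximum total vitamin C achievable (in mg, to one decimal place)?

462.8 mg

Vitamin C per kcal: bell pepper 5.29, kale 1.735, banana 0.1158.
Take 2 servings of bell pepper: uses 62 kcal, +328.0 mg vitamin C (running total 328.0 mg).
Take 2 servings of kale: uses 68 kcal, +118.0 mg vitamin C (running total 446.0 mg).
Take 1.526 servings of banana: uses 145 kcal, +16.8 mg vitamin C (running total 462.8 mg).
Filling greedily by vitamin C-per-kcal is optimal for one linear limit, giving 462.8 mg.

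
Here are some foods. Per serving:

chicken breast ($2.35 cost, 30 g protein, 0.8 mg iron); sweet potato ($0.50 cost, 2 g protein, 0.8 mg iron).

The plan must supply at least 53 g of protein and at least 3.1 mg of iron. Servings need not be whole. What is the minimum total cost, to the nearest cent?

This is a tiny linear program; its minimum lies at a vertex of the feasible set. List the vertices and price them.
chicken breast only: max(53/30, 3.1/0.8) = 3.875 servings → $9.11.
sweet potato only: max(53/2, 3.1/0.8) = 26.5 servings → $13.25.
chicken breast + sweet potato with both tight: 1.616 servings and 2.259 servings → $4.93.
Cheapest feasible corner: $4.93.

$4.93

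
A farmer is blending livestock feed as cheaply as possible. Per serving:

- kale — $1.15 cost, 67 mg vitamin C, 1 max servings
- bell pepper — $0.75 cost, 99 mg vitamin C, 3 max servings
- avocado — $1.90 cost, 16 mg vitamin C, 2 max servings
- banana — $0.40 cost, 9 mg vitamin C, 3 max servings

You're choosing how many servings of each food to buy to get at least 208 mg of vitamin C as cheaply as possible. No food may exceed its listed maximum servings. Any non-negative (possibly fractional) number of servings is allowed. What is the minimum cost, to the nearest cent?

$1.58

Cost per mg of vitamin C: bell pepper $0.0076, kale $0.0172, banana $0.0444, avocado $0.1187.
Take 2.101 servings of bell pepper: +208.0 mg vitamin C for $1.58 (total $1.58, still need 0.0 mg).
Filling from the cheapest source first is optimal under one linear minimum: $1.58.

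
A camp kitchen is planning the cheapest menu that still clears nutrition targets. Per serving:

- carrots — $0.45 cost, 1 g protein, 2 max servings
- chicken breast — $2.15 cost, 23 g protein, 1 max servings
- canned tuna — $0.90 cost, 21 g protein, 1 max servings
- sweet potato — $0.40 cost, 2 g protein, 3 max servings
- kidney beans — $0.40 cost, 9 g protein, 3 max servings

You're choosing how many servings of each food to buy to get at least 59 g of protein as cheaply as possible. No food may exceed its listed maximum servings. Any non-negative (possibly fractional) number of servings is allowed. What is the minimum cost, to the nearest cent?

Cost per g of protein: canned tuna $0.0429, kidney beans $0.0444, chicken breast $0.0935, sweet potato $0.2000, carrots $0.4500.
Take 1 serving of canned tuna: +21.0 g protein for $0.90 (total $0.90, still need 38.0 g).
Take 3 servings of kidney beans: +27.0 g protein for $1.20 (total $2.10, still need 11.0 g).
Take 0.4783 servings of chicken breast: +11.0 g protein for $1.03 (total $3.13, still need 0.0 g).
Filling from the cheapest source first is optimal under one linear minimum: $3.13.

$3.13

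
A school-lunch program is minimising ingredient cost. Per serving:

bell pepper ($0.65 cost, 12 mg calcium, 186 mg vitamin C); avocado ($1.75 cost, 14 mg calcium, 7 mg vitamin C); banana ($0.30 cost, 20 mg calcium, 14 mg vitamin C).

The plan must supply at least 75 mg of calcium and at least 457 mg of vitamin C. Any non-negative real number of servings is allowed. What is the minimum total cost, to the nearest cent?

For a min-cost LP with two ≥-constraints, a basic feasible solution has at most two positive variables.
bell pepper only: max(75/12, 457/186) = 6.25 servings → $4.06.
avocado only: max(75/14, 457/7) = 65.29 servings → $114.25.
banana only: max(75/20, 457/14) = 32.64 servings → $9.79.
bell pepper + avocado with both tight: 2.331 servings and 3.36 servings → $7.39.
bell pepper + banana with both tight: 2.278 servings and 2.383 servings → $2.20.
avocado + banana: the both-tight solution has a negative serving — not a feasible corner.
Cheapest feasible corner: $2.20.

$2.20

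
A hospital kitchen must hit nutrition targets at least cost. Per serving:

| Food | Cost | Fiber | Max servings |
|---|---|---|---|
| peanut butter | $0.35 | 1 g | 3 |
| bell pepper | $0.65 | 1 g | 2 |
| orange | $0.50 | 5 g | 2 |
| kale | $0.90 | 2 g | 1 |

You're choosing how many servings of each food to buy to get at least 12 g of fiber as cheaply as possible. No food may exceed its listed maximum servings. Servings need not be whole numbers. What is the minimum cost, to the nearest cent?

$1.70

Cost per g of fiber: orange $0.1000, peanut butter $0.3500, kale $0.4500, bell pepper $0.6500.
Take 2 servings of orange: +10.0 g fiber for $1.00 (total $1.00, still need 2.0 g).
Take 2 servings of peanut butter: +2.0 g fiber for $0.70 (total $1.70, still need 0.0 g).
Filling from the cheapest source first is optimal under one linear minimum: $1.70.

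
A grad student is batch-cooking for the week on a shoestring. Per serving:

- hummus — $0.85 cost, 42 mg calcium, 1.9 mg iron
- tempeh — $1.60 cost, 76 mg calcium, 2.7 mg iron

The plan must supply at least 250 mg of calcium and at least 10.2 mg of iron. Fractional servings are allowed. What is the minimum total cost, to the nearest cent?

$5.06

Check every corner: each single food scaled to meet both minima, and each pair solved so both constraints bind.
hummus only: max(250/42, 10.2/1.9) = 5.952 servings → $5.06.
tempeh only: max(250/76, 10.2/2.7) = 3.778 servings → $6.04.
hummus + tempeh with both tight: 3.232 servings and 1.503 servings → $5.15.
The minimum over all feasible corners is $5.06.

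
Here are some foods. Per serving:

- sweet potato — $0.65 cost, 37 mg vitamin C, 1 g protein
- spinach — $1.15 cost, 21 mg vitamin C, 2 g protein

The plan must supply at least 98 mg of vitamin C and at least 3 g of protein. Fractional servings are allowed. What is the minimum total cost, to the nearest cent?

At the optimum either one food covers both requirements or two foods hit both targets exactly; no other combination can be cheaper.
sweet potato only: max(98/37, 3/1) = 3 servings → $1.95.
spinach only: max(98/21, 3/2) = 4.667 servings → $5.37.
sweet potato + spinach with both tight: 2.509 servings and 0.2453 servings → $1.91.
The minimum over all feasible corners is $1.91.

$1.91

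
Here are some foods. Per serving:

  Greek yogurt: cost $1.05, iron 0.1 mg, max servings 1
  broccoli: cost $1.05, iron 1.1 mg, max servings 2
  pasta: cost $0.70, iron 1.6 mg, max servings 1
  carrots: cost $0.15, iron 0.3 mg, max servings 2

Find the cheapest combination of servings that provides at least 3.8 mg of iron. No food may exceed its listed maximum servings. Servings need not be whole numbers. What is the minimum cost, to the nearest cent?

Cost per mg of iron: pasta $0.4375, carrots $0.5000, broccoli $0.9545, Greek yogurt $10.5000.
Take 1 serving of pasta: +1.6 mg iron for $0.70 (total $0.70, still need 2.2 mg).
Take 2 servings of carrots: +0.6 mg iron for $0.30 (total $1.00, still need 1.6 mg).
Take 1.455 servings of broccoli: +1.6 mg iron for $1.53 (total $2.53, still need 0.0 mg).
Greedy by cheapest-per-mg is optimal for a single linear constraint, so the minimum cost is $2.53.

$2.53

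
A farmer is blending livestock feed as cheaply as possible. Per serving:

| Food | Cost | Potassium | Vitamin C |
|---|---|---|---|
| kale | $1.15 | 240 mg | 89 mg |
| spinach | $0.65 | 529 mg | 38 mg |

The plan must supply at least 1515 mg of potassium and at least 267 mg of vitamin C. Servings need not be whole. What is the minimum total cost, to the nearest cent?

With two linear requirements the optimum uses one or two foods; enumerate the corners.
kale only: max(1515/240, 267/89) = 6.312 servings → $7.26.
spinach only: max(1515/529, 267/38) = 7.026 servings → $4.57.
kale + spinach with both tight: 2.204 servings and 1.864 servings → $3.75.
The minimum over all feasible corners is $3.75.

$3.75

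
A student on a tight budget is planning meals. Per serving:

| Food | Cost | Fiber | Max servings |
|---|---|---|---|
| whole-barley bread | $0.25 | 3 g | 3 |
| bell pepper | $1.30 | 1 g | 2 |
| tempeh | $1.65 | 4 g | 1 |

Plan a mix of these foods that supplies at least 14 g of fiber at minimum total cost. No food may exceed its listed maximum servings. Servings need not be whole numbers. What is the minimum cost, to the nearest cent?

Cost per g of fiber: whole-barley bread $0.0833, tempeh $0.4125, bell pepper $1.3000.
Take 3 servings of whole-barley bread: +9.0 g fiber for $0.75 (total $0.75, still need 5.0 g).
Take 1 serving of tempeh: +4.0 g fiber for $1.65 (total $2.40, still need 1.0 g).
Take 1 serving of bell pepper: +1.0 g fiber for $1.30 (total $3.70, still need 0.0 g).
Filling from the cheapest source first is optimal under one linear minimum: $3.70.

$3.70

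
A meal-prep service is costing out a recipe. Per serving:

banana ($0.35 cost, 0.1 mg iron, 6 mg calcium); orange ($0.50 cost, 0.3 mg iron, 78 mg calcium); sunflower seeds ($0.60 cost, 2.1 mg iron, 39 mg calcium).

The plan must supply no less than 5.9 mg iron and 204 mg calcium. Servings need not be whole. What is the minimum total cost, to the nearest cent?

With two linear requirements the optimum uses one or two foods; enumerate the corners.
banana only: max(5.9/0.1, 204/6) = 59 servings → $20.65.
orange only: max(5.9/0.3, 204/78) = 19.67 servings → $9.83.
sunflower seeds only: max(5.9/2.1, 204/39) = 5.231 servings → $3.14.
banana + orange: the both-tight solution has a negative serving — not a feasible corner.
banana + sunflower seeds with both tight: 22.79 servings and 1.724 servings → $9.01.
orange + sunflower seeds with both tight: 1.304 servings and 2.623 servings → $2.23.
So the least-cost plan costs $2.23.

$2.23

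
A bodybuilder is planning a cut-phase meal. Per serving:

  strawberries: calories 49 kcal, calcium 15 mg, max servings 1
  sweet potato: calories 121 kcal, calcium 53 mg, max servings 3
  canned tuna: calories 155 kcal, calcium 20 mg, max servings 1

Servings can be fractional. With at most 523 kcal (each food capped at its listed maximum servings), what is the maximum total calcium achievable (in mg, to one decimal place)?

Calcium per kcal: sweet potato 0.438, strawberries 0.3061, canned tuna 0.129.
Take 3 servings of sweet potato: uses 363 kcal, +159.0 mg calcium (running total 159.0 mg).
Take 1 serving of strawberries: uses 49 kcal, +15.0 mg calcium (running total 174.0 mg).
Take 0.7161 servings of canned tuna: uses 111 kcal, +14.3 mg calcium (running total 188.3 mg).
Greedy by best ratio exhausts the calories allowance optimally: 188.3 mg.

188.3 mg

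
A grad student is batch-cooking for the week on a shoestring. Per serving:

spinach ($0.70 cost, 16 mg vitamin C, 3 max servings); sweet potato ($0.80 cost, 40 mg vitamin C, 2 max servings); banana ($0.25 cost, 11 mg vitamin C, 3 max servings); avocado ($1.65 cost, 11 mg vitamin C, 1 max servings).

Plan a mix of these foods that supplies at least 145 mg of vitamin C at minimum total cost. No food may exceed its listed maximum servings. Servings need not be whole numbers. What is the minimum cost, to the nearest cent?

$3.75

Cost per mg of vitamin C: sweet potato $0.0200, banana $0.0227, spinach $0.0437, avocado $0.1500.
Take 2 servings of sweet potato: +80.0 mg vitamin C for $1.60 (total $1.60, still need 65.0 mg).
Take 3 servings of banana: +33.0 mg vitamin C for $0.75 (total $2.35, still need 32.0 mg).
Take 2 servings of spinach: +32.0 mg vitamin C for $1.40 (total $3.75, still need 0.0 mg).
Greedy by cheapest-per-mg is optimal for a single linear constraint, so the minimum cost is $3.75.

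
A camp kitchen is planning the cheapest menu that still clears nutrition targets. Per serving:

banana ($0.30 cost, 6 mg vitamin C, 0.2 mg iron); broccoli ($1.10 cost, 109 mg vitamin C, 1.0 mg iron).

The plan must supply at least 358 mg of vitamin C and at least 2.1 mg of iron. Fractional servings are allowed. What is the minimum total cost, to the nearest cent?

Compare the cost at each extreme point of the feasible region.
banana only: max(358/6, 2.1/0.2) = 59.67 servings → $17.90.
broccoli only: max(358/109, 2.1/1.0) = 3.284 servings → $3.61.
banana + broccoli: intersection lies outside the first quadrant.
The minimum over all feasible corners is $3.61.

$3.61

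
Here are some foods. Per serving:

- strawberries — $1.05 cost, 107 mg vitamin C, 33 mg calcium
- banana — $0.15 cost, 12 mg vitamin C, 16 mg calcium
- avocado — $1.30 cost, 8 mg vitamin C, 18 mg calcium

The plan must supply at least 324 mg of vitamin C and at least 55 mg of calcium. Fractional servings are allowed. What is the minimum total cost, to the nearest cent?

Compare the cost at each extreme point of the feasible region.
strawberries only: max(324/107, 55/33) = 3.028 servings → $3.18.
banana only: max(324/12, 55/16) = 27 servings → $4.05.
avocado only: max(324/8, 55/18) = 40.5 servings → $52.65.
strawberries + banana with both targets exact would need a negative amount; discard.
strawberries + avocado: the both-tight solution has a negative serving — not a feasible corner.
banana + avocado: intersection lies outside the first quadrant.
So the least-cost plan costs $3.18.

$3.18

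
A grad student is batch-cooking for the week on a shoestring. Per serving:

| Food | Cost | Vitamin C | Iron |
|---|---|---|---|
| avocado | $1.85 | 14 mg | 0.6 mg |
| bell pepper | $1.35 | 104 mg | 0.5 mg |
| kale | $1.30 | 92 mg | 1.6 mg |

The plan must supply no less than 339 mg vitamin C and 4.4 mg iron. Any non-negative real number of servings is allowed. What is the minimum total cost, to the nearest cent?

A basic optimal solution has at most two foods positive. Try each food alone and each pair with both targets met exactly.
avocado only: max(339/14, 4.4/0.6) = 24.21 servings → $44.80.
bell pepper only: max(339/104, 4.4/0.5) = 8.8 servings → $11.88.
kale only: max(339/92, 4.4/1.6) = 3.685 servings → $4.79.
avocado + bell pepper with both tight: 5.2 servings and 2.56 servings → $13.08.
avocado + kale: intersection lies outside the first quadrant.
bell pepper + kale with both tight: 1.143 servings and 2.393 servings → $4.65.
Cheapest feasible corner: $4.65.

$4.65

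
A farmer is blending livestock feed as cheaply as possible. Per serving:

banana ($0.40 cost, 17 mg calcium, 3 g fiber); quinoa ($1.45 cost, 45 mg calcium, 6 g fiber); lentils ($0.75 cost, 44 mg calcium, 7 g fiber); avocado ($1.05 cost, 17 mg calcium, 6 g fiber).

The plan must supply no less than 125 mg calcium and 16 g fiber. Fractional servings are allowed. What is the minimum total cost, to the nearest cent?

$2.13

Check every corner: each single food scaled to meet both minima, and each pair solved so both constraints bind.
banana only: max(125/17, 16/3) = 7.353 servings → $2.94.
quinoa only: max(125/45, 16/6) = 2.778 servings → $4.03.
lentils only: max(125/44, 16/7) = 2.841 servings → $2.13.
avocado only: max(125/17, 16/6) = 7.353 servings → $7.72.
banana + quinoa: the both-tight solution has a negative serving — not a feasible corner.
banana + lentils with both targets exact would need a negative amount; discard.
banana + avocado with both targets exact would need a negative amount; discard.
quinoa + lentils with both targets exact would need a negative amount; discard.
quinoa + avocado: intersection lies outside the first quadrant.
lentils + avocado: intersection lies outside the first quadrant.
Cheapest feasible corner: $2.13.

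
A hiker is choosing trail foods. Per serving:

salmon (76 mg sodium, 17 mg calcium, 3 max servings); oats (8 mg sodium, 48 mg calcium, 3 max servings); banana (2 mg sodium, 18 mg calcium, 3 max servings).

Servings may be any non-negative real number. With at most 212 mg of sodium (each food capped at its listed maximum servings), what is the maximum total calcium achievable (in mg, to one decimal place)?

238.7 mg

Calcium per mg sodium: banana 9, oats 6, salmon 0.2237.
Take 3 servings of banana: uses 6 mg sodium, +54.0 mg calcium (running total 54.0 mg).
Take 3 servings of oats: uses 24 mg sodium, +144.0 mg calcium (running total 198.0 mg).
Take 2.395 servings of salmon: uses 182 mg sodium, +40.7 mg calcium (running total 238.7 mg).
Filling greedily by calcium-per-mg sodium is optimal for one linear limit, giving 238.7 mg.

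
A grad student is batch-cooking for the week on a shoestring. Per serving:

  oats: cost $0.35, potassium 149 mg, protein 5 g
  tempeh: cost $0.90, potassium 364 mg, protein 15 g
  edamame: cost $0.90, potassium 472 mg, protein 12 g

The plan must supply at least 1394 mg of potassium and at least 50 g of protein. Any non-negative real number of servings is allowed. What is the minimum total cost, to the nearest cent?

$3.18

A basic optimal solution has at most two foods positive. Try each food alone and each pair with both targets met exactly.
oats only: max(1394/149, 50/5) = 10 servings → $3.50.
tempeh only: max(1394/364, 50/15) = 3.83 servings → $3.45.
edamame only: max(1394/472, 50/12) = 4.167 servings → $3.75.
oats + tempeh with both tight: 6.53 servings and 1.157 servings → $3.33.
oats + edamame: the both-tight solution has a negative serving — not a feasible corner.
tempeh + edamame with both tight: 2.534 servings and 0.9993 servings → $3.18.
The minimum over all feasible corners is $3.18.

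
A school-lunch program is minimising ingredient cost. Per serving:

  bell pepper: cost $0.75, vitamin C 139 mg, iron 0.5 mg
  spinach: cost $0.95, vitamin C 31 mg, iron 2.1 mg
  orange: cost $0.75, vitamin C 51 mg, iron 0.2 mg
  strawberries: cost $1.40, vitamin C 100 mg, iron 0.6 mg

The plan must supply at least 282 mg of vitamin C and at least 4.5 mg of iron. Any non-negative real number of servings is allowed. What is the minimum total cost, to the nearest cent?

$2.89

Compare the cost at each extreme point of the feasible region.
bell pepper only: max(282/139, 4.5/0.5) = 9 servings → $6.75.
spinach only: max(282/31, 4.5/2.1) = 9.097 servings → $8.64.
orange only: max(282/51, 4.5/0.2) = 22.5 servings → $16.88.
strawberries only: max(282/100, 4.5/0.6) = 7.5 servings → $10.50.
bell pepper + spinach with both tight: 1.638 servings and 1.753 servings → $2.89.
bell pepper + orange: intersection lies outside the first quadrant.
bell pepper + strawberries with both targets exact would need a negative amount; discard.
spinach + orange with both tight: 1.716 servings and 4.487 servings → $4.99.
spinach + strawberries with both tight: 1.467 servings and 2.365 servings → $4.71.
orange + strawberries: intersection lies outside the first quadrant.
Cheapest feasible corner: $2.89.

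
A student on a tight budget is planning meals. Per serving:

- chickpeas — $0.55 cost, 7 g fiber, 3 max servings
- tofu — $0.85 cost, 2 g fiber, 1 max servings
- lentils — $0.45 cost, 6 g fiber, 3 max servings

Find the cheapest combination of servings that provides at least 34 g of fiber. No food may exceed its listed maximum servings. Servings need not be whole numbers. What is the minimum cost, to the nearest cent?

$2.61

Cost per g of fiber: lentils $0.0750, chickpeas $0.0786, tofu $0.4250.
Take 3 servings of lentils: +18.0 g fiber for $1.35 (total $1.35, still need 16.0 g).
Take 2.286 servings of chickpeas: +16.0 g fiber for $1.26 (total $2.61, still need 0.0 g).
Greedy by cheapest-per-g is optimal for a single linear constraint, so the minimum cost is $2.61.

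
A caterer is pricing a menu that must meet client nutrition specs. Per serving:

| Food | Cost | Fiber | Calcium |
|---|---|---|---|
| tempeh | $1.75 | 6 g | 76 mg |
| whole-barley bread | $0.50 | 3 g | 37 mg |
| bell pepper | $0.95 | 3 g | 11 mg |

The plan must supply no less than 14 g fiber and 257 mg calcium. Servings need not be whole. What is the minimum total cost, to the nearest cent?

This is a tiny linear program; its minimum lies at a vertex of the feasible set. List the vertices and price them.
tempeh only: max(14/6, 257/76) = 3.382 servings → $5.92.
whole-barley bread only: max(14/3, 257/37) = 6.946 servings → $3.47.
bell pepper only: max(14/3, 257/11) = 23.36 servings → $22.20.
tempeh + whole-barley bread with both targets exact would need a negative amount; discard.
tempeh + bell pepper: the both-tight solution has a negative serving — not a feasible corner.
whole-barley bread + bell pepper: the both-tight solution has a negative serving — not a feasible corner.
So the least-cost plan costs $3.47.

$3.47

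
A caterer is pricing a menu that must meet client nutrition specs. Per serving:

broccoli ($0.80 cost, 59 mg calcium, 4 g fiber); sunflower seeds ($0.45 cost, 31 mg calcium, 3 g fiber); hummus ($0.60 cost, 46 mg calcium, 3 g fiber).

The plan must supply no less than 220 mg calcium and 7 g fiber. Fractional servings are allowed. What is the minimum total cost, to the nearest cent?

Compare the cost at each extreme point of the feasible region.
broccoli only: max(220/59, 7/4) = 3.729 servings → $2.98.
sunflower seeds only: max(220/31, 7/3) = 7.097 servings → $3.19.
hummus only: max(220/46, 7/3) = 4.783 servings → $2.87.
broccoli + sunflower seeds: intersection lies outside the first quadrant.
broccoli + hummus with both targets exact would need a negative amount; discard.
sunflower seeds + hummus: the both-tight solution has a negative serving — not a feasible corner.
So the least-cost plan costs $2.87.

$2.87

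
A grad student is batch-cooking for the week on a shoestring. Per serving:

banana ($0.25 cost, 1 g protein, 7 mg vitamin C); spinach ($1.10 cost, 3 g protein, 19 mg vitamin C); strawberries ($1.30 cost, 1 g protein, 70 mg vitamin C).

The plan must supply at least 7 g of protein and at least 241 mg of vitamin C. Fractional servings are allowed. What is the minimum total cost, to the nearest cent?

$4.95

The cheapest plan sits at a corner of the feasible region — with two constraints it uses at most two foods.
banana only: max(7/1, 241/7) = 34.43 servings → $8.61.
spinach only: max(7/3, 241/19) = 12.68 servings → $13.95.
strawberries only: max(7/1, 241/70) = 7 servings → $9.10.
banana + spinach with both targets exact would need a negative amount; discard.
banana + strawberries with both tight: 3.952 servings and 3.048 servings → $4.95.
spinach + strawberries with both tight: 1.304 servings and 3.089 servings → $5.45.
The minimum over all feasible corners is $4.95.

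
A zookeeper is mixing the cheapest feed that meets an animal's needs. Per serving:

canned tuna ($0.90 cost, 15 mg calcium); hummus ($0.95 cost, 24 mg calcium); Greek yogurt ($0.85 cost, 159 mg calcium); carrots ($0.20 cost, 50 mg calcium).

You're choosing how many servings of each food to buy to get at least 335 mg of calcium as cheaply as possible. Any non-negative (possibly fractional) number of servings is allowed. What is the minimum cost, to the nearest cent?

$1.34

Cost per mg of calcium: carrots $0.0040, Greek yogurt $0.0053, hummus $0.0396, canned tuna $0.0600.
With no serving limits, use only carrots: 335 mg / 50 mg = 6.7 servings × $0.20 = $1.34.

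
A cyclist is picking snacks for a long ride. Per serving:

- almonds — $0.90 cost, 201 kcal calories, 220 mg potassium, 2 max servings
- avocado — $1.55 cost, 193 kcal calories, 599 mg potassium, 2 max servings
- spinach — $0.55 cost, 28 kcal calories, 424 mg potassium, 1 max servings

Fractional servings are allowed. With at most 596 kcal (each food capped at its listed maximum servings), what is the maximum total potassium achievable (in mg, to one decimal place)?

1821.2 mg

Potassium per kcal: spinach 15.14, avocado 3.104, almonds 1.095.
Take 1 serving of spinach: uses 28 kcal, +424.0 mg potassium (running total 424.0 mg).
Take 2 servings of avocado: uses 386 kcal, +1198.0 mg potassium (running total 1622.0 mg).
Take 0.9055 servings of almonds: uses 182 kcal, +199.2 mg potassium (running total 1821.2 mg).
Filling greedily by potassium-per-kcal is optimal for one linear limit, giving 1821.2 mg.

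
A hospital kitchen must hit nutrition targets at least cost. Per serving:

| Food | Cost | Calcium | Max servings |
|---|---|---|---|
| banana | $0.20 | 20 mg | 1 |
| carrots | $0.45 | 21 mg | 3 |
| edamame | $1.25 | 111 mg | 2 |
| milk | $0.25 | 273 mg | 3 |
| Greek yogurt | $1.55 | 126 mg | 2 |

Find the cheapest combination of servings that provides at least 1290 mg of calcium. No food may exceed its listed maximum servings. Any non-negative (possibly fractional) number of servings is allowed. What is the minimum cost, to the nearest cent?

$6.27

Cost per mg of calcium: milk $0.0009, banana $0.0100, edamame $0.0113, Greek yogurt $0.0123, carrots $0.0214.
Take 3 servings of milk: +819.0 mg calcium for $0.75 (total $0.75, still need 471.0 mg).
Take 1 serving of banana: +20.0 mg calcium for $0.20 (total $0.95, still need 451.0 mg).
Take 2 servings of edamame: +222.0 mg calcium for $2.50 (total $3.45, still need 229.0 mg).
Take 1.817 servings of Greek yogurt: +229.0 mg calcium for $2.82 (total $6.27, still need 0.0 mg).
Filling from the cheapest source first is optimal under one linear minimum: $6.27.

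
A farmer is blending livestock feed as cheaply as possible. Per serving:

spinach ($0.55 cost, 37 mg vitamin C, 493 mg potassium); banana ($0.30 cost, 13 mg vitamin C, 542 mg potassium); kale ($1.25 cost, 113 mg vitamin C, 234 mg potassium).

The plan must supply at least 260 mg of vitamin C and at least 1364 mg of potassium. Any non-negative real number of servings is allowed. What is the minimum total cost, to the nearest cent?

With two linear requirements the optimum uses one or two foods; enumerate the corners.
spinach only: max(260/37, 1364/493) = 7.027 servings → $3.86.
banana only: max(260/13, 1364/542) = 20 servings → $6.00.
kale only: max(260/113, 1364/234) = 5.829 servings → $7.29.
spinach + banana: the both-tight solution has a negative serving — not a feasible corner.
spinach + kale with both tight: 1.983 servings and 1.652 servings → $3.16.
banana + kale with both tight: 1.603 servings and 2.116 servings → $3.13.
So the least-cost plan costs $3.13.

$3.13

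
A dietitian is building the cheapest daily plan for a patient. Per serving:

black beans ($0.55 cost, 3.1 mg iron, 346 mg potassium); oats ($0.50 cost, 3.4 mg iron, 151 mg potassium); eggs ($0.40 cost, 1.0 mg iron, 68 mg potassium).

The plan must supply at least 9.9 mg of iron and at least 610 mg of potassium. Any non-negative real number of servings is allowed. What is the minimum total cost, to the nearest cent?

$1.53

Minimising a linear cost over {iron ≥ 9.9, potassium ≥ 610, servings ≥ 0} — the optimum is at a vertex, using one or two foods.
black beans only: max(9.9/3.1, 610/346) = 3.194 servings → $1.76.
oats only: max(9.9/3.4, 610/151) = 4.04 servings → $2.02.
eggs only: max(9.9/1.0, 610/68) = 9.9 servings → $3.96.
black beans + oats with both tight: 0.8176 servings and 2.166 servings → $1.53.
black beans + eggs: the both-tight solution has a negative serving — not a feasible corner.
oats + eggs with both tight: 0.788 servings and 7.221 servings → $3.28.
Cheapest feasible corner: $1.53.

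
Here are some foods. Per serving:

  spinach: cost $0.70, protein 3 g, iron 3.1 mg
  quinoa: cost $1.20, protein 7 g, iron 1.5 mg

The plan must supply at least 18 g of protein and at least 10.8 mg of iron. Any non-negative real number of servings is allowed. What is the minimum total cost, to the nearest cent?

Minimising a linear cost over {protein ≥ 18, iron ≥ 10.8, servings ≥ 0} — the optimum is at a vertex, using one or two foods.
spinach only: max(18/3, 10.8/3.1) = 6 servings → $4.20.
quinoa only: max(18/7, 10.8/1.5) = 7.2 servings → $8.64.
spinach + quinoa with both tight: 2.826 servings and 1.36 servings → $3.61.
So the least-cost plan costs $3.61.

$3.61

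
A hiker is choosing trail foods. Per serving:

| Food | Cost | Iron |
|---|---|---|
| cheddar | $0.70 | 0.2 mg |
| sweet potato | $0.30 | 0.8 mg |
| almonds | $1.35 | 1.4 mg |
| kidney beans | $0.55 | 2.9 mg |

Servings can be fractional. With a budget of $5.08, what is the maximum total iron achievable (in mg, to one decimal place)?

26.8 mg

Iron per dollar: kidney beans 5.273, sweet potato 2.667, almonds 1.037, cheddar 0.2857.
With no serving limits, spend the whole cost allowance on kidney beans: $5.08 / $0.55 × 2.9 mg = 26.8 mg.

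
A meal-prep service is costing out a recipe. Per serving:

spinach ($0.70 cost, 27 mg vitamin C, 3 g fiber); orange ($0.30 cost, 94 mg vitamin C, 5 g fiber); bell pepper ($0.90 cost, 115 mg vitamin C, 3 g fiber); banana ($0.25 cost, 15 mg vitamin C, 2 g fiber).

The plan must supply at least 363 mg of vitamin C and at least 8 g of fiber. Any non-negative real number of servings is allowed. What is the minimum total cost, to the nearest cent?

$1.16

Check every corner: each single food scaled to meet both minima, and each pair solved so both constraints bind.
spinach only: max(363/27, 8/3) = 13.44 servings → $9.41.
orange only: max(363/94, 8/5) = 3.862 servings → $1.16.
bell pepper only: max(363/115, 8/3) = 3.157 servings → $2.84.
banana only: max(363/15, 8/2) = 24.2 servings → $6.05.
spinach + orange: the both-tight solution has a negative serving — not a feasible corner.
spinach + bell pepper with both targets exact would need a negative amount; discard.
spinach + banana: the both-tight solution has a negative serving — not a feasible corner.
orange + bell pepper: intersection lies outside the first quadrant.
orange + banana: intersection lies outside the first quadrant.
bell pepper + banana: the both-tight solution has a negative serving — not a feasible corner.
The minimum over all feasible corners is $1.16.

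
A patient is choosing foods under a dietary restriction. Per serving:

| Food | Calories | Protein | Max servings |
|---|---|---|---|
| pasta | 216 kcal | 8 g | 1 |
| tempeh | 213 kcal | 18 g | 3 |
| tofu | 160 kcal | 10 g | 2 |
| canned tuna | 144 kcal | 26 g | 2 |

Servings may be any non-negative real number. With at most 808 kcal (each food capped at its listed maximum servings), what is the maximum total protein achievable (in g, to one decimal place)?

95.9 g

Protein per kcal: canned tuna 0.1806, tempeh 0.08451, tofu 0.0625, pasta 0.03704.
Take 2 servings of canned tuna: uses 288 kcal, +52.0 g protein (running total 52.0 g).
Take 2.441 servings of tempeh: uses 520 kcal, +43.9 g protein (running total 95.9 g).
Filling greedily by protein-per-kcal is optimal for one linear limit, giving 95.9 g.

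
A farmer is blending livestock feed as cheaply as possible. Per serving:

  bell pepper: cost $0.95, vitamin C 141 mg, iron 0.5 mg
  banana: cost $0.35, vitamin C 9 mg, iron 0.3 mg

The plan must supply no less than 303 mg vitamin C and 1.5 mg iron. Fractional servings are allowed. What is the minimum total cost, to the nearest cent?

$2.50

Two binding constraints pin down two serving amounts, so the optimal mix uses at most two foods. The candidates are each food alone (scaled to the tighter of vitamin C/iron) and each pair with both constraints tight.
bell pepper only: max(303/141, 1.5/0.5) = 3 servings → $2.85.
banana only: max(303/9, 1.5/0.3) = 33.67 servings → $11.78.
bell pepper + banana with both tight: 2.048 servings and 1.587 servings → $2.50.
The minimum over all feasible corners is $2.50.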